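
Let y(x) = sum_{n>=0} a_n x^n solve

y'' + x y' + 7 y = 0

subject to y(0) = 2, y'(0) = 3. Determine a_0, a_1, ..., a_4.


Ansatz: y(x) = sum_{n>=0} a_n x^n, so y'(x) = sum_{n>=1} n a_n x^(n-1) and y''(x) = sum_{n>=2} n(n-1) a_n x^(n-2).
Substitute into P(x) y'' + Q(x) y' + R(x) y = 0 with P(x) = 1, Q(x) = x, R(x) = 7, and match powers of x.
Initial conditions: a_0 = 2, a_1 = 3.
Setting the coefficient of each power of x to zero and solving order by order (substituting the coefficients already found):
  x^0: 2 a_2 + 7 a_0 = 0  ->  2 a_2 = -7 a_0 = -14  ->  a_2 = -7
  x^1: 6 a_3 + 8 a_1 = 0  ->  6 a_3 = -8 a_1 = -24  ->  a_3 = -4
  x^2: 12 a_4 + 9 a_2 = 0  ->  12 a_4 = -9 a_2 = 63  ->  a_4 = 21/4
Truncated series: y(x) = 2 + 3 x - 7 x^2 - 4 x^3 + (21/4) x^4 + O(x^5).

a_0 = 2; a_1 = 3; a_2 = -7; a_3 = -4; a_4 = 21/4


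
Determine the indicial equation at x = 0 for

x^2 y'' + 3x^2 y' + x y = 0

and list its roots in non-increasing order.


Divide by x^2 to reach normal form y'' + P_1(x) y' + P_2(x) y = 0 with P_1(x) = 3 and P_2(x) = 1/x.
x = 0 is a singular point because the y-coefficient 1/x has a pole at x = 0.
It is a regular singular point because x P_1(x) = p(x) = 3x and x^2 P_2(x) = q(x) = x are polynomials, hence analytic at x = 0.
p(0) = 0,  q(0) = 0.
Indicial equation: r(r-1) + p(0) r + q(0) = 0, i.e. r^2 + (p(0) - 1) r + q(0) = 0, i.e. r^2 - 1 r = 0.
Discriminant: (-1)^2 - 4(0) = 1, so r = (1 ± 1)/2.
Solving: r_1 = 1, r_2 = 0.

indicial: r^2 - 1 r = 0; roots r_1 = 1, r_2 = 0


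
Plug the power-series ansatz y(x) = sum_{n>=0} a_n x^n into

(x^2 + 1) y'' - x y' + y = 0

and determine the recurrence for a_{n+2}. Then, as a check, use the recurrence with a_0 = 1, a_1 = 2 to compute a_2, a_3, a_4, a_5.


Substitute y = sum_n a_n x^n.
(1 + 1 x^2) y'' contributes (n+2)(n+1) a_{n+2} + n(n-1) a_n at x^n.
-x y'(x) contributes -n a_n at x^n.
y(x) contributes 1 a_n at x^n.
Matching x^n: (n+2)(n+1) a_{n+2} + (n(n-1) - n + 1) a_n = 0.
Thus a_{n+2} = (-n(n-1) + n - 1) / ((n+1)(n+2)) * a_n.

Check with a_0 = 1, a_1 = 2 (apply the recurrence for n = 0, 1, 2, 3): a_0 = 1, a_1 = 2, a_2 = -1/2, a_3 = 0, a_4 = 1/24, a_5 = 0.

a_(n+2) = (-n(n-1) + n - 1) / ((n+1)(n+2)) * a_n; check: a_0 = 1, a_1 = 2, a_2 = -1/2, a_3 = 0, a_4 = 1/24, a_5 = 0


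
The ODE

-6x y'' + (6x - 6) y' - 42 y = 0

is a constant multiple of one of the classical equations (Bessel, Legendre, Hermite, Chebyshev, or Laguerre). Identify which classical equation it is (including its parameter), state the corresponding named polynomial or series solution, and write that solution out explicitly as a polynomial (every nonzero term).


All three coefficients share the factor -6; dividing through by -6 gives  x y'' + (1 - x) y' + 7 y = 0.
This matches the Laguerre equation x y'' + (1 - x) y' + n y = 0 with n = 7; the polynomial solution is L_7(x).
With y = sum_k a_k x^k, matching x^k gives (k+1)k a_{k+1} + (k+1) a_{k+1} - k a_k + n a_k = 0, i.e. (k+1)^2 a_{k+1} = (k - n) a_k = (k - 7) a_k. The right side vanishes at k = 7, so the series terminates at degree 7.
Standard normalization L_n(0) = 1 gives a_0 = 1. Work upward with a_{k+1} = (k - 7) a_k / (k+1)^2:
  a_1 = (0 - 7)(1) / 1^2 = -7/1 = -7
  a_2 = (1 - 7)(-7) / 2^2 = 42/4 = 21/2
  a_3 = (2 - 7)(21/2) / 3^2 = (-105/2)/9 = -35/6
  a_4 = (3 - 7)(-35/6) / 4^2 = (70/3)/16 = 35/24
  a_5 = (4 - 7)(35/24) / 5^2 = (-35/8)/25 = -7/40
  a_6 = (5 - 7)(-7/40) / 6^2 = (7/20)/36 = 7/720
  a_7 = (6 - 7)(7/720) / 7^2 = (-7/720)/49 = -1/5040
Hence L_7(x) = -x^7/5040 + 7 x^6/720 - 7 x^5/40 + 35 x^4/24 - 35 x^3/6 + 21 x^2/2 - 7 x + 1.

L_7(x); series = -x^7/5040 + 7 x^6/720 - 7 x^5/40 + 35 x^4/24 - 35 x^3/6 + 21 x^2/2 - 7 x + 1


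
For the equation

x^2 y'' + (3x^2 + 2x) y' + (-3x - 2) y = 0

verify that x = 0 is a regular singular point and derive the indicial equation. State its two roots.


Divide by x^2 to reach normal form y'' + P_1(x) y' + P_2(x) y = 0 with P_1(x) = 3 + 2/x and P_2(x) = -3/x - 2/x^2.
x = 0 is a singular point because the y'-coefficient 3 + 2/x has a pole at x = 0 and the y-coefficient -3/x - 2/x^2 has a pole at x = 0.
It is a regular singular point because x P_1(x) = p(x) = 3x + 2 and x^2 P_2(x) = q(x) = -3x - 2 are polynomials, hence analytic at x = 0.
p(0) = 2,  q(0) = -2.
Indicial equation: r(r-1) + p(0) r + q(0) = 0, i.e. r^2 + (p(0) - 1) r + q(0) = 0, i.e. r^2 + 1 r - 2 = 0.
Discriminant: (1)^2 - 4(-2) = 9, so r = (-1 ± 3)/2.
Solving: r_1 = 1, r_2 = -2.

indicial: r^2 + 1 r - 2 = 0; roots r_1 = 1, r_2 = -2


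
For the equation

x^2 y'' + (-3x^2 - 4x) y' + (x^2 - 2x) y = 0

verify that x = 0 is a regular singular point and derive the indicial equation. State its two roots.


Divide by x^2 to reach normal form y'' + P_1(x) y' + P_2(x) y = 0 with P_1(x) = -3 - 4/x and P_2(x) = 1 - 2/x.
x = 0 is a singular point because the y'-coefficient -3 - 4/x has a pole at x = 0 and the y-coefficient 1 - 2/x has a pole at x = 0.
It is a regular singular point because x P_1(x) = p(x) = -3x - 4 and x^2 P_2(x) = q(x) = x^2 - 2x are polynomials, hence analytic at x = 0.
p(0) = -4,  q(0) = 0.
Indicial equation: r(r-1) + p(0) r + q(0) = 0, i.e. r^2 + (p(0) - 1) r + q(0) = 0, i.e. r^2 - 5 r = 0.
Discriminant: (-5)^2 - 4(0) = 25, so r = (5 ± 5)/2.
Solving: r_1 = 5, r_2 = 0.

indicial: r^2 - 5 r = 0; roots r_1 = 5, r_2 = 0


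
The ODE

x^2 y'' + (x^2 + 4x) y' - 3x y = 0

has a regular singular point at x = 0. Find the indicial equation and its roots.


Divide by x^2 to reach normal form y'' + P_1(x) y' + P_2(x) y = 0 with P_1(x) = 1 + 4/x and P_2(x) = -3/x.
x = 0 is a singular point because the y'-coefficient 1 + 4/x has a pole at x = 0 and the y-coefficient -3/x has a pole at x = 0.
It is a regular singular point because x P_1(x) = p(x) = x + 4 and x^2 P_2(x) = q(x) = -3x are polynomials, hence analytic at x = 0.
p(0) = 4,  q(0) = 0.
Indicial equation: r(r-1) + p(0) r + q(0) = 0, i.e. r^2 + (p(0) - 1) r + q(0) = 0, i.e. r^2 + 3 r = 0.
Discriminant: (3)^2 - 4(0) = 9, so r = (-3 ± 3)/2.
Solving: r_1 = 0, r_2 = -3.

indicial: r^2 + 3 r = 0; roots r_1 = 0, r_2 = -3


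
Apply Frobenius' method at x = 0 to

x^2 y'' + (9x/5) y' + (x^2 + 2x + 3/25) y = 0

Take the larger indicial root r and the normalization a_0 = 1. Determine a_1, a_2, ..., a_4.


Write in Frobenius form y'' + (p(x)/x) y' + (q(x)/x^2) y = 0:
  p(x) = 9/5,  q(x) = x^2 + 2x + 3/25.
Indicial equation: r(r-1) + (9/5) r + (3/25) = 0 -> roots r_1 = -1/5, r_2 = -3/5.
Take r = r_1 = -1/5. Let y(x) = x^r sum_{n>=0} a_n x^n with a_0 = 1.
Substitute y = x^r sum a_n x^n and match x^{r+n}. The recurrence is
  D(n) a_n + 2 a_{n-1} + 1 a_{n-2} = 0,  where D(n) = (r+n)(r+n-1) + (9/5)(r+n) + (3/25).
  a_n = [-2 a_{n-1} - 1 a_{n-2}] / D(n).
Since the indicial polynomial factors as (r - r_1)(r - r_2), D(n) = (r_1 + n - r_1)(r_1 + n - r_2) = n(n + 2/5).
Evaluating step by step (a_0 = 1):
  n = 1: D(1) = 1(1 + 2/5) = 7/5; numerator = -2(1) = -2; a_1 = (-2)/(7/5) = -10/7
  n = 2: D(2) = 2(2 + 2/5) = 24/5; numerator = -2(-10/7) - 1(1) = 13/7; a_2 = (13/7)/(24/5) = 65/168
  n = 3: D(3) = 3(3 + 2/5) = 51/5; numerator = -2(65/168) - 1(-10/7) = 55/84; a_3 = (55/84)/(51/5) = 275/4284
  n = 4: D(4) = 4(4 + 2/5) = 88/5; numerator = -2(275/4284) - 1(65/168) = -4415/8568; a_4 = (-4415/8568)/(88/5) = -22075/753984

r = -1/5; a_0 = 1; a_1 = -10/7; a_2 = 65/168; a_3 = 275/4284; a_4 = -22075/753984


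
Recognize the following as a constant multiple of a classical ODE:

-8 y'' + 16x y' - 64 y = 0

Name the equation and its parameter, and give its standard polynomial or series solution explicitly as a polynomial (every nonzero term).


All three coefficients share the factor -8; dividing through by -8 gives  y'' - 2x y' + 8 y = 0.
This matches the Hermite equation y'' - 2x y' + 2n y = 0 with 2n = 8, so n = 4; the polynomial solution is H_4(x).
With y = sum_k a_k x^k, matching x^k gives (k+2)(k+1) a_{k+2} = 2(k - n) a_k = 2(k - 4) a_k. The right side vanishes at k = 4, so the series with the parity of 4 terminates at degree 4.
Standard normalization: leading coefficient of H_n is 2^n, so a_4 = 2^4 = 16. Work downward with a_k = (k+1)(k+2) a_{k+2} / (2(k - n)):
  a_2 = (3)(4)(16) / (2(2 - 4)) = 192/(-4) = -48
  a_0 = (1)(2)(-48) / (2(0 - 4)) = -96/(-8) = 12
Hence H_4(x) = 16 x^4 - 48 x^2 + 12.

H_4(x); series = 16 x^4 - 48 x^2 + 12


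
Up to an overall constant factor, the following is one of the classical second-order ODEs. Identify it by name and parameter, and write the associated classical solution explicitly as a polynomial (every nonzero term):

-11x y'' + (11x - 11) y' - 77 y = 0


All three coefficients share the factor -11; dividing through by -11 gives  x y'' + (1 - x) y' + 7 y = 0.
This matches the Laguerre equation x y'' + (1 - x) y' + n y = 0 with n = 7; the polynomial solution is L_7(x).
With y = sum_k a_k x^k, matching x^k gives (k+1)k a_{k+1} + (k+1) a_{k+1} - k a_k + n a_k = 0, i.e. (k+1)^2 a_{k+1} = (k - n) a_k = (k - 7) a_k. The right side vanishes at k = 7, so the series terminates at degree 7.
Standard normalization L_n(0) = 1 gives a_0 = 1. Work upward with a_{k+1} = (k - 7) a_k / (k+1)^2:
  a_1 = (0 - 7)(1) / 1^2 = -7/1 = -7
  a_2 = (1 - 7)(-7) / 2^2 = 42/4 = 21/2
  a_3 = (2 - 7)(21/2) / 3^2 = (-105/2)/9 = -35/6
  a_4 = (3 - 7)(-35/6) / 4^2 = (70/3)/16 = 35/24
  a_5 = (4 - 7)(35/24) / 5^2 = (-35/8)/25 = -7/40
  a_6 = (5 - 7)(-7/40) / 6^2 = (7/20)/36 = 7/720
  a_7 = (6 - 7)(7/720) / 7^2 = (-7/720)/49 = -1/5040
Hence L_7(x) = -x^7/5040 + 7 x^6/720 - 7 x^5/40 + 35 x^4/24 - 35 x^3/6 + 21 x^2/2 - 7 x + 1.

L_7(x); series = -x^7/5040 + 7 x^6/720 - 7 x^5/40 + 35 x^4/24 - 35 x^3/6 + 21 x^2/2 - 7 x + 1


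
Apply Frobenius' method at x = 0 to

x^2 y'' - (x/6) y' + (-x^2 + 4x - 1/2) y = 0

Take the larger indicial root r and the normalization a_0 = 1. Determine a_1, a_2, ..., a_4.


Write in Frobenius form y'' + (p(x)/x) y' + (q(x)/x^2) y = 0:
  p(x) = -1/6,  q(x) = -x^2 + 4x - 1/2.
Indicial equation: r(r-1) + (-1/6) r + (-1/2) = 0 -> roots r_1 = 3/2, r_2 = -1/3.
Take r = r_1 = 3/2. Let y(x) = x^r sum_{n>=0} a_n x^n with a_0 = 1.
Substitute y = x^r sum a_n x^n and match x^{r+n}. The recurrence is
  D(n) a_n + 4 a_{n-1} - 1 a_{n-2} = 0,  where D(n) = (r+n)(r+n-1) + (-1/6)(r+n) + (-1/2).
  a_n = [-4 a_{n-1} + 1 a_{n-2}] / D(n).
Since the indicial polynomial factors as (r - r_1)(r - r_2), D(n) = (r_1 + n - r_1)(r_1 + n - r_2) = n(n + 11/6).
Evaluating step by step (a_0 = 1):
  n = 1: D(1) = 1(1 + 11/6) = 17/6; numerator = -4(1) = -4; a_1 = (-4)/(17/6) = -24/17
  n = 2: D(2) = 2(2 + 11/6) = 23/3; numerator = -4(-24/17) + 1(1) = 113/17; a_2 = (113/17)/(23/3) = 339/391
  n = 3: D(3) = 3(3 + 11/6) = 29/2; numerator = -4(339/391) + 1(-24/17) = -1908/391; a_3 = (-1908/391)/(29/2) = -3816/11339
  n = 4: D(4) = 4(4 + 11/6) = 70/3; numerator = -4(-3816/11339) + 1(339/391) = 25095/11339; a_4 = (25095/11339)/(70/3) = 2151/22678

r = 3/2; a_0 = 1; a_1 = -24/17; a_2 = 339/391; a_3 = -3816/11339; a_4 = 2151/22678


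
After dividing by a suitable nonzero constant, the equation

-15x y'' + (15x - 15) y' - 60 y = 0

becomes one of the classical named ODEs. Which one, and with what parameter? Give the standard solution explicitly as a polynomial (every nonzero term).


All three coefficients share the factor -15; dividing through by -15 gives  x y'' + (1 - x) y' + 4 y = 0.
This matches the Laguerre equation x y'' + (1 - x) y' + n y = 0 with n = 4; the polynomial solution is L_4(x).
With y = sum_k a_k x^k, matching x^k gives (k+1)k a_{k+1} + (k+1) a_{k+1} - k a_k + n a_k = 0, i.e. (k+1)^2 a_{k+1} = (k - n) a_k = (k - 4) a_k. The right side vanishes at k = 4, so the series terminates at degree 4.
Standard normalization L_n(0) = 1 gives a_0 = 1. Work upward with a_{k+1} = (k - 4) a_k / (k+1)^2:
  a_1 = (0 - 4)(1) / 1^2 = -4/1 = -4
  a_2 = (1 - 4)(-4) / 2^2 = 12/4 = 3
  a_3 = (2 - 4)(3) / 3^2 = -6/9 = -2/3
  a_4 = (3 - 4)(-2/3) / 4^2 = (2/3)/16 = 1/24
Hence L_4(x) = x^4/24 - 2 x^3/3 + 3 x^2 - 4 x + 1.

L_4(x); series = x^4/24 - 2 x^3/3 + 3 x^2 - 4 x + 1


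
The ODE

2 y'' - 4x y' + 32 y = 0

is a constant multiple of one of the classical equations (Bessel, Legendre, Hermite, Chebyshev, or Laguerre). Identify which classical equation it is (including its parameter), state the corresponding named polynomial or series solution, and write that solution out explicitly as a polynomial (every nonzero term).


All three coefficients share the factor 2; dividing through by 2 gives  y'' - 2x y' + 16 y = 0.
This matches the Hermite equation y'' - 2x y' + 2n y = 0 with 2n = 16, so n = 8; the polynomial solution is H_8(x).
With y = sum_k a_k x^k, matching x^k gives (k+2)(k+1) a_{k+2} = 2(k - n) a_k = 2(k - 8) a_k. The right side vanishes at k = 8, so the series with the parity of 8 terminates at degree 8.
Standard normalization: leading coefficient of H_n is 2^n, so a_8 = 2^8 = 256. Work downward with a_k = (k+1)(k+2) a_{k+2} / (2(k - n)):
  a_6 = (7)(8)(256) / (2(6 - 8)) = 14336/(-4) = -3584
  a_4 = (5)(6)(-3584) / (2(4 - 8)) = -107520/(-8) = 13440
  a_2 = (3)(4)(13440) / (2(2 - 8)) = 161280/(-12) = -13440
  a_0 = (1)(2)(-13440) / (2(0 - 8)) = -26880/(-16) = 1680
Hence H_8(x) = 256 x^8 - 3584 x^6 + 13440 x^4 - 13440 x^2 + 1680.

H_8(x); series = 256 x^8 - 3584 x^6 + 13440 x^4 - 13440 x^2 + 1680


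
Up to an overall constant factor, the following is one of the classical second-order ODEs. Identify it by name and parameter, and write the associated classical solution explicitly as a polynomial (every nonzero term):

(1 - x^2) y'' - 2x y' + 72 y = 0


The equation is already in a standard form:  (1 - x^2) y'' - 2x y' + 72 y = 0.
This matches the Legendre equation (1 - x^2) y'' - 2x y' + n(n+1) y = 0 (note the -2x y' term) with n(n+1) = 72, so n = 8; the polynomial solution is P_8(x).
With y = sum_k a_k x^k, matching x^k gives (k+2)(k+1) a_{k+2} = [k(k+1) - n(n+1)] a_k = (k - 8)(k + 9) a_k. The right side vanishes at k = 8, so the series with the parity of 8 terminates at degree 8.
Standard normalization (P_n(1) = 1): leading coefficient (2n)!/(2^n (n!)^2) = 20922789888000/(256*1625702400) = 6435/128, so a_8 = 6435/128. Work downward with a_k = (k+1)(k+2) a_{k+2} / ((k - 8)(k + 9)):
  a_6 = (7)(8)(6435/128) / ((6 - 8)(6 + 9)) = (45045/16)/(-30) = -3003/32
  a_4 = (5)(6)(-3003/32) / ((4 - 8)(4 + 9)) = (-45045/16)/(-52) = 3465/64
  a_2 = (3)(4)(3465/64) / ((2 - 8)(2 + 9)) = (10395/16)/(-66) = -315/32
  a_0 = (1)(2)(-315/32) / ((0 - 8)(0 + 9)) = (-315/16)/(-72) = 35/128
Hence P_8(x) = 6435 x^8/128 - 3003 x^6/32 + 3465 x^4/64 - 315 x^2/32 + 35/128.

P_8(x); series = 6435 x^8/128 - 3003 x^6/32 + 3465 x^4/64 - 315 x^2/32 + 35/128


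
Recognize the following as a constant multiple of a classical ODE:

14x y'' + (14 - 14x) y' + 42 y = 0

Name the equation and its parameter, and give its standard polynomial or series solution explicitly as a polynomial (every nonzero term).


All three coefficients share the factor 14; dividing through by 14 gives  x y'' + (1 - x) y' + 3 y = 0.
This matches the Laguerre equation x y'' + (1 - x) y' + n y = 0 with n = 3; the polynomial solution is L_3(x).
With y = sum_k a_k x^k, matching x^k gives (k+1)k a_{k+1} + (k+1) a_{k+1} - k a_k + n a_k = 0, i.e. (k+1)^2 a_{k+1} = (k - n) a_k = (k - 3) a_k. The right side vanishes at k = 3, so the series terminates at degree 3.
Standard normalization L_n(0) = 1 gives a_0 = 1. Work upward with a_{k+1} = (k - 3) a_k / (k+1)^2:
  a_1 = (0 - 3)(1) / 1^2 = -3/1 = -3
  a_2 = (1 - 3)(-3) / 2^2 = 6/4 = 3/2
  a_3 = (2 - 3)(3/2) / 3^2 = (-3/2)/9 = -1/6
Hence L_3(x) = -x^3/6 + 3 x^2/2 - 3 x + 1.

L_3(x); series = -x^3/6 + 3 x^2/2 - 3 x + 1


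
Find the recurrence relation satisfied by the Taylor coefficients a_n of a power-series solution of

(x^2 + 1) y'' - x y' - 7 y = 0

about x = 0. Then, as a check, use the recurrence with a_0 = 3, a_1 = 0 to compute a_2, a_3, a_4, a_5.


Substitute y = sum_n a_n x^n.
(1 + 1 x^2) y'' contributes (n+2)(n+1) a_{n+2} + n(n-1) a_n at x^n.
-x y'(x) contributes -n a_n at x^n.
-7 y(x) contributes -7 a_n at x^n.
Matching x^n: (n+2)(n+1) a_{n+2} + (n(n-1) - n - 7) a_n = 0.
Thus a_{n+2} = (-n(n-1) + n + 7) / ((n+1)(n+2)) * a_n.

Check with a_0 = 3, a_1 = 0 (apply the recurrence for n = 0, 1, 2, 3): a_0 = 3, a_1 = 0, a_2 = 21/2, a_3 = 0, a_4 = 49/8, a_5 = 0.

a_(n+2) = (-n(n-1) + n + 7) / ((n+1)(n+2)) * a_n; check: a_0 = 3, a_1 = 0, a_2 = 21/2, a_3 = 0, a_4 = 49/8, a_5 = 0


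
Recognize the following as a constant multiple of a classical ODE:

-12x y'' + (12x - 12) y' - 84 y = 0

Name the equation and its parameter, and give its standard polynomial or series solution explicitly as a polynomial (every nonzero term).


All three coefficients share the factor -12; dividing through by -12 gives  x y'' + (1 - x) y' + 7 y = 0.
This matches the Laguerre equation x y'' + (1 - x) y' + n y = 0 with n = 7; the polynomial solution is L_7(x).
With y = sum_k a_k x^k, matching x^k gives (k+1)k a_{k+1} + (k+1) a_{k+1} - k a_k + n a_k = 0, i.e. (k+1)^2 a_{k+1} = (k - n) a_k = (k - 7) a_k. The right side vanishes at k = 7, so the series terminates at degree 7.
Standard normalization L_n(0) = 1 gives a_0 = 1. Work upward with a_{k+1} = (k - 7) a_k / (k+1)^2:
  a_1 = (0 - 7)(1) / 1^2 = -7/1 = -7
  a_2 = (1 - 7)(-7) / 2^2 = 42/4 = 21/2
  a_3 = (2 - 7)(21/2) / 3^2 = (-105/2)/9 = -35/6
  a_4 = (3 - 7)(-35/6) / 4^2 = (70/3)/16 = 35/24
  a_5 = (4 - 7)(35/24) / 5^2 = (-35/8)/25 = -7/40
  a_6 = (5 - 7)(-7/40) / 6^2 = (7/20)/36 = 7/720
  a_7 = (6 - 7)(7/720) / 7^2 = (-7/720)/49 = -1/5040
Hence L_7(x) = -x^7/5040 + 7 x^6/720 - 7 x^5/40 + 35 x^4/24 - 35 x^3/6 + 21 x^2/2 - 7 x + 1.

L_7(x); series = -x^7/5040 + 7 x^6/720 - 7 x^5/40 + 35 x^4/24 - 35 x^3/6 + 21 x^2/2 - 7 x + 1


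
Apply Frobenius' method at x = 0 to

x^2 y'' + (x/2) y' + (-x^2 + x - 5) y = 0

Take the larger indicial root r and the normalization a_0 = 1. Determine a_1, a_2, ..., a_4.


Write in Frobenius form y'' + (p(x)/x) y' + (q(x)/x^2) y = 0:
  p(x) = 1/2,  q(x) = -x^2 + x - 5.
Indicial equation: r(r-1) + (1/2) r + (-5) = 0 -> roots r_1 = 5/2, r_2 = -2.
Take r = r_1 = 5/2. Let y(x) = x^r sum_{n>=0} a_n x^n with a_0 = 1.
Substitute y = x^r sum a_n x^n and match x^{r+n}. The recurrence is
  D(n) a_n + 1 a_{n-1} - 1 a_{n-2} = 0,  where D(n) = (r+n)(r+n-1) + (1/2)(r+n) + (-5).
  a_n = [-1 a_{n-1} + 1 a_{n-2}] / D(n).
Since the indicial polynomial factors as (r - r_1)(r - r_2), D(n) = (r_1 + n - r_1)(r_1 + n - r_2) = n(n + 9/2).
Evaluating step by step (a_0 = 1):
  n = 1: D(1) = 1(1 + 9/2) = 11/2; numerator = -1(1) = -1; a_1 = (-1)/(11/2) = -2/11
  n = 2: D(2) = 2(2 + 9/2) = 13; numerator = -1(-2/11) + 1(1) = 13/11; a_2 = (13/11)/(13) = 1/11
  n = 3: D(3) = 3(3 + 9/2) = 45/2; numerator = -1(1/11) + 1(-2/11) = -3/11; a_3 = (-3/11)/(45/2) = -2/165
  n = 4: D(4) = 4(4 + 9/2) = 34; numerator = -1(-2/165) + 1(1/11) = 17/165; a_4 = (17/165)/(34) = 1/330

r = 5/2; a_0 = 1; a_1 = -2/11; a_2 = 1/11; a_3 = -2/165; a_4 = 1/330


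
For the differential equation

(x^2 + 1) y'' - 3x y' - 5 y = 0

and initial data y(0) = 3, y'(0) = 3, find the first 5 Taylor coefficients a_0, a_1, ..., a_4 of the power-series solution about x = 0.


Ansatz: y(x) = sum_{n>=0} a_n x^n, so y'(x) = sum_{n>=1} n a_n x^(n-1) and y''(x) = sum_{n>=2} n(n-1) a_n x^(n-2).
Substitute into P(x) y'' + Q(x) y' + R(x) y = 0 with P(x) = x^2 + 1, Q(x) = -3x, R(x) = -5, and match powers of x.
Initial conditions: a_0 = 3, a_1 = 3.
Setting the coefficient of each power of x to zero and solving order by order (substituting the coefficients already found):
  x^0: 2 a_2 - 5 a_0 = 0  ->  2 a_2 = 5 a_0 = 15  ->  a_2 = 15/2
  x^1: 6 a_3 - 8 a_1 = 0  ->  6 a_3 = 8 a_1 = 24  ->  a_3 = 4
  x^2: 12 a_4 - 9 a_2 = 0  ->  12 a_4 = 9 a_2 = 135/2  ->  a_4 = 45/8
Truncated series: y(x) = 3 + 3 x + (15/2) x^2 + 4 x^3 + (45/8) x^4 + O(x^5).

a_0 = 3; a_1 = 3; a_2 = 15/2; a_3 = 4; a_4 = 45/8


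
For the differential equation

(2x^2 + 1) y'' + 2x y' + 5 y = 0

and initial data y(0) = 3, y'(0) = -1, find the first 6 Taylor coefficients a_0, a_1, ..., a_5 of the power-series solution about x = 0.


Ansatz: y(x) = sum_{n>=0} a_n x^n, so y'(x) = sum_{n>=1} n a_n x^(n-1) and y''(x) = sum_{n>=2} n(n-1) a_n x^(n-2).
Substitute into P(x) y'' + Q(x) y' + R(x) y = 0 with P(x) = 2x^2 + 1, Q(x) = 2x, R(x) = 5, and match powers of x.
Initial conditions: a_0 = 3, a_1 = -1.
Setting the coefficient of each power of x to zero and solving order by order (substituting the coefficients already found):
  x^0: 2 a_2 + 5 a_0 = 0  ->  2 a_2 = -5 a_0 = -15  ->  a_2 = -15/2
  x^1: 6 a_3 + 7 a_1 = 0  ->  6 a_3 = -7 a_1 = 7  ->  a_3 = 7/6
  x^2: 12 a_4 + 13 a_2 = 0  ->  12 a_4 = -13 a_2 = 195/2  ->  a_4 = 65/8
  x^3: 20 a_5 + 23 a_3 = 0  ->  20 a_5 = -23 a_3 = -161/6  ->  a_5 = -161/120
Truncated series: y(x) = 3 - x - (15/2) x^2 + (7/6) x^3 + (65/8) x^4 - (161/120) x^5 + O(x^6).

a_0 = 3; a_1 = -1; a_2 = -15/2; a_3 = 7/6; a_4 = 65/8; a_5 = -161/120


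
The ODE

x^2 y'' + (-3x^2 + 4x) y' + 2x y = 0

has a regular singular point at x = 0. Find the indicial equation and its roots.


Divide by x^2 to reach normal form y'' + P_1(x) y' + P_2(x) y = 0 with P_1(x) = -3 + 4/x and P_2(x) = 2/x.
x = 0 is a singular point because the y'-coefficient -3 + 4/x has a pole at x = 0 and the y-coefficient 2/x has a pole at x = 0.
It is a regular singular point because x P_1(x) = p(x) = 4 - 3x and x^2 P_2(x) = q(x) = 2x are polynomials, hence analytic at x = 0.
p(0) = 4,  q(0) = 0.
Indicial equation: r(r-1) + p(0) r + q(0) = 0, i.e. r^2 + (p(0) - 1) r + q(0) = 0, i.e. r^2 + 3 r = 0.
Discriminant: (3)^2 - 4(0) = 9, so r = (-3 ± 3)/2.
Solving: r_1 = 0, r_2 = -3.

indicial: r^2 + 3 r = 0; roots r_1 = 0, r_2 = -3


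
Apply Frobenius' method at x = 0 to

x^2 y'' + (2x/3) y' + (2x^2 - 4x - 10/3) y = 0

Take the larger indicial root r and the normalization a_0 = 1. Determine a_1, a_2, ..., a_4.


Write in Frobenius form y'' + (p(x)/x) y' + (q(x)/x^2) y = 0:
  p(x) = 2/3,  q(x) = 2x^2 - 4x - 10/3.
Indicial equation: r(r-1) + (2/3) r + (-10/3) = 0 -> roots r_1 = 2, r_2 = -5/3.
Take r = r_1 = 2. Let y(x) = x^r sum_{n>=0} a_n x^n with a_0 = 1.
Substitute y = x^r sum a_n x^n and match x^{r+n}. The recurrence is
  D(n) a_n - 4 a_{n-1} + 2 a_{n-2} = 0,  where D(n) = (r+n)(r+n-1) + (2/3)(r+n) + (-10/3).
  a_n = [4 a_{n-1} - 2 a_{n-2}] / D(n).
Since the indicial polynomial factors as (r - r_1)(r - r_2), D(n) = (r_1 + n - r_1)(r_1 + n - r_2) = n(n + 11/3).
Evaluating step by step (a_0 = 1):
  n = 1: D(1) = 1(1 + 11/3) = 14/3; numerator = 4(1) = 4; a_1 = (4)/(14/3) = 6/7
  n = 2: D(2) = 2(2 + 11/3) = 34/3; numerator = 4(6/7) - 2(1) = 10/7; a_2 = (10/7)/(34/3) = 15/119
  n = 3: D(3) = 3(3 + 11/3) = 20; numerator = 4(15/119) - 2(6/7) = -144/119; a_3 = (-144/119)/(20) = -36/595
  n = 4: D(4) = 4(4 + 11/3) = 92/3; numerator = 4(-36/595) - 2(15/119) = -42/85; a_4 = (-42/85)/(92/3) = -63/3910

r = 2; a_0 = 1; a_1 = 6/7; a_2 = 15/119; a_3 = -36/595; a_4 = -63/3910


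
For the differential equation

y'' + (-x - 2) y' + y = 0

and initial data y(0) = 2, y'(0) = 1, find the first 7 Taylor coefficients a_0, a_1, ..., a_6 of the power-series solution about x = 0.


Ansatz: y(x) = sum_{n>=0} a_n x^n, so y'(x) = sum_{n>=1} n a_n x^(n-1) and y''(x) = sum_{n>=2} n(n-1) a_n x^(n-2).
Substitute into P(x) y'' + Q(x) y' + R(x) y = 0 with P(x) = 1, Q(x) = -x - 2, R(x) = 1, and match powers of x.
Initial conditions: a_0 = 2, a_1 = 1.
Setting the coefficient of each power of x to zero and solving order by order (substituting the coefficients already found):
  x^0: 2 a_2 - 2 a_1 + a_0 = 0  ->  2 a_2 = 2 a_1 - a_0 = 0  ->  a_2 = 0
  x^1: 6 a_3 - 4 a_2 = 0  ->  6 a_3 = 4 a_2 = 0  ->  a_3 = 0
  x^2: 12 a_4 - 6 a_3 - a_2 = 0  ->  12 a_4 = 6 a_3 + a_2 = 0  ->  a_4 = 0
  x^3: 20 a_5 - 8 a_4 - 2 a_3 = 0  ->  20 a_5 = 8 a_4 + 2 a_3 = 0  ->  a_5 = 0
  x^4: 30 a_6 - 10 a_5 - 3 a_4 = 0  ->  30 a_6 = 10 a_5 + 3 a_4 = 0  ->  a_6 = 0
Truncated series: y(x) = 2 + x + O(x^7).

a_0 = 2; a_1 = 1; a_2 = 0; a_3 = 0; a_4 = 0; a_5 = 0; a_6 = 0


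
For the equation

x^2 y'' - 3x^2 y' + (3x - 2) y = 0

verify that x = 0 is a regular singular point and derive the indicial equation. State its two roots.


Divide by x^2 to reach normal form y'' + P_1(x) y' + P_2(x) y = 0 with P_1(x) = -3 and P_2(x) = 3/x - 2/x^2.
x = 0 is a singular point because the y-coefficient 3/x - 2/x^2 has a pole at x = 0.
It is a regular singular point because x P_1(x) = p(x) = -3x and x^2 P_2(x) = q(x) = 3x - 2 are polynomials, hence analytic at x = 0.
p(0) = 0,  q(0) = -2.
Indicial equation: r(r-1) + p(0) r + q(0) = 0, i.e. r^2 + (p(0) - 1) r + q(0) = 0, i.e. r^2 - 1 r - 2 = 0.
Discriminant: (-1)^2 - 4(-2) = 9, so r = (1 ± 3)/2.
Solving: r_1 = 2, r_2 = -1.

indicial: r^2 - 1 r - 2 = 0; roots r_1 = 2, r_2 = -1


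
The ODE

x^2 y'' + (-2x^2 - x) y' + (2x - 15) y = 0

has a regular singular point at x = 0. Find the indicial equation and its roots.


Divide by x^2 to reach normal form y'' + P_1(x) y' + P_2(x) y = 0 with P_1(x) = -2 - 1/x and P_2(x) = 2/x - 15/x^2.
x = 0 is a singular point because the y'-coefficient -2 - 1/x has a pole at x = 0 and the y-coefficient 2/x - 15/x^2 has a pole at x = 0.
It is a regular singular point because x P_1(x) = p(x) = -2x - 1 and x^2 P_2(x) = q(x) = 2x - 15 are polynomials, hence analytic at x = 0.
p(0) = -1,  q(0) = -15.
Indicial equation: r(r-1) + p(0) r + q(0) = 0, i.e. r^2 + (p(0) - 1) r + q(0) = 0, i.e. r^2 - 2 r - 15 = 0.
Discriminant: (-2)^2 - 4(-15) = 64, so r = (2 ± 8)/2.
Solving: r_1 = 5, r_2 = -3.

indicial: r^2 - 2 r - 15 = 0; roots r_1 = 5, r_2 = -3


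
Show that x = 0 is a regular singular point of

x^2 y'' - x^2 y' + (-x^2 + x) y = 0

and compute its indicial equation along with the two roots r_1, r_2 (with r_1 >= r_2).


Divide by x^2 to reach normal form y'' + P_1(x) y' + P_2(x) y = 0 with P_1(x) = -1 and P_2(x) = -1 + 1/x.
x = 0 is a singular point because the y-coefficient -1 + 1/x has a pole at x = 0.
It is a regular singular point because x P_1(x) = p(x) = -x and x^2 P_2(x) = q(x) = -x^2 + x are polynomials, hence analytic at x = 0.
p(0) = 0,  q(0) = 0.
Indicial equation: r(r-1) + p(0) r + q(0) = 0, i.e. r^2 + (p(0) - 1) r + q(0) = 0, i.e. r^2 - 1 r = 0.
Discriminant: (-1)^2 - 4(0) = 1, so r = (1 ± 1)/2.
Solving: r_1 = 1, r_2 = 0.

indicial: r^2 - 1 r = 0; roots r_1 = 1, r_2 = 0


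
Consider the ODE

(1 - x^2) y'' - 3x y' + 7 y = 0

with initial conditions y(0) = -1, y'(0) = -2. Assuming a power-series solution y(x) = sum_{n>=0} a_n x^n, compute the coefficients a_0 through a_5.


Ansatz: y(x) = sum_{n>=0} a_n x^n, so y'(x) = sum_{n>=1} n a_n x^(n-1) and y''(x) = sum_{n>=2} n(n-1) a_n x^(n-2).
Substitute into P(x) y'' + Q(x) y' + R(x) y = 0 with P(x) = 1 - x^2, Q(x) = -3x, R(x) = 7, and match powers of x.
Initial conditions: a_0 = -1, a_1 = -2.
Setting the coefficient of each power of x to zero and solving order by order (substituting the coefficients already found):
  x^0: 2 a_2 + 7 a_0 = 0  ->  2 a_2 = -7 a_0 = 7  ->  a_2 = 7/2
  x^1: 6 a_3 + 4 a_1 = 0  ->  6 a_3 = -4 a_1 = 8  ->  a_3 = 4/3
  x^2: 12 a_4 - a_2 = 0  ->  12 a_4 = a_2 = 7/2  ->  a_4 = 7/24
  x^3: 20 a_5 - 8 a_3 = 0  ->  20 a_5 = 8 a_3 = 32/3  ->  a_5 = 8/15
Truncated series: y(x) = -1 - 2 x + (7/2) x^2 + (4/3) x^3 + (7/24) x^4 + (8/15) x^5 + O(x^6).

a_0 = -1; a_1 = -2; a_2 = 7/2; a_3 = 4/3; a_4 = 7/24; a_5 = 8/15


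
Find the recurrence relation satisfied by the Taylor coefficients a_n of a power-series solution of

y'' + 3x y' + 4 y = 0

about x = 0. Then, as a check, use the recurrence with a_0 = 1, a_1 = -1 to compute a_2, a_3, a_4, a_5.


Substitute y = sum_n a_n x^n.
y''(x) has coefficient (n+2)(n+1) a_{n+2} at x^n;
3 x y'(x) has coefficient 3 n a_n at x^n (shift);
4 y(x) has coefficient 4 a_n at x^n.
Matching x^n: (n+2)(n+1) a_{n+2} + (3n + 4) a_n = 0.
Thus a_{n+2} = (-3n - 4) / ((n+1)(n+2)) * a_n.

Check with a_0 = 1, a_1 = -1 (apply the recurrence for n = 0, 1, 2, 3): a_0 = 1, a_1 = -1, a_2 = -2, a_3 = 7/6, a_4 = 5/3, a_5 = -91/120.

a_(n+2) = (-3n - 4) / ((n+1)(n+2)) * a_n; check: a_0 = 1, a_1 = -1, a_2 = -2, a_3 = 7/6, a_4 = 5/3, a_5 = -91/120


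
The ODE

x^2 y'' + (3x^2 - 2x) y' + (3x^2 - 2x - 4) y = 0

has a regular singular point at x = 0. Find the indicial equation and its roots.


Divide by x^2 to reach normal form y'' + P_1(x) y' + P_2(x) y = 0 with P_1(x) = 3 - 2/x and P_2(x) = 3 - 2/x - 4/x^2.
x = 0 is a singular point because the y'-coefficient 3 - 2/x has a pole at x = 0 and the y-coefficient 3 - 2/x - 4/x^2 has a pole at x = 0.
It is a regular singular point because x P_1(x) = p(x) = 3x - 2 and x^2 P_2(x) = q(x) = 3x^2 - 2x - 4 are polynomials, hence analytic at x = 0.
p(0) = -2,  q(0) = -4.
Indicial equation: r(r-1) + p(0) r + q(0) = 0, i.e. r^2 + (p(0) - 1) r + q(0) = 0, i.e. r^2 - 3 r - 4 = 0.
Discriminant: (-3)^2 - 4(-4) = 25, so r = (3 ± 5)/2.
Solving: r_1 = 4, r_2 = -1.

indicial: r^2 - 3 r - 4 = 0; roots r_1 = 4, r_2 = -1


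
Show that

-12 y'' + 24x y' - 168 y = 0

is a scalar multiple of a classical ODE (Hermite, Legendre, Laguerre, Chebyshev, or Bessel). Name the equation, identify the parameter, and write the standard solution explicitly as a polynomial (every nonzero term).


All three coefficients share the factor -12; dividing through by -12 gives  y'' - 2x y' + 14 y = 0.
This matches the Hermite equation y'' - 2x y' + 2n y = 0 with 2n = 14, so n = 7; the polynomial solution is H_7(x).
With y = sum_k a_k x^k, matching x^k gives (k+2)(k+1) a_{k+2} = 2(k - n) a_k = 2(k - 7) a_k. The right side vanishes at k = 7, so the series with the parity of 7 terminates at degree 7.
Standard normalization: leading coefficient of H_n is 2^n, so a_7 = 2^7 = 128. Work downward with a_k = (k+1)(k+2) a_{k+2} / (2(k - n)):
  a_5 = (6)(7)(128) / (2(5 - 7)) = 5376/(-4) = -1344
  a_3 = (4)(5)(-1344) / (2(3 - 7)) = -26880/(-8) = 3360
  a_1 = (2)(3)(3360) / (2(1 - 7)) = 20160/(-12) = -1680
Hence H_7(x) = 128 x^7 - 1344 x^5 + 3360 x^3 - 1680 x.

H_7(x); series = 128 x^7 - 1344 x^5 + 3360 x^3 - 1680 x


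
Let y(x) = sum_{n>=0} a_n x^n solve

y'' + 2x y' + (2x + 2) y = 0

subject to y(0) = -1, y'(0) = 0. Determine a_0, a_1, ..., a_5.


Ansatz: y(x) = sum_{n>=0} a_n x^n, so y'(x) = sum_{n>=1} n a_n x^(n-1) and y''(x) = sum_{n>=2} n(n-1) a_n x^(n-2).
Substitute into P(x) y'' + Q(x) y' + R(x) y = 0 with P(x) = 1, Q(x) = 2x, R(x) = 2x + 2, and match powers of x.
Initial conditions: a_0 = -1, a_1 = 0.
Setting the coefficient of each power of x to zero and solving order by order (substituting the coefficients already found):
  x^0: 2 a_2 + 2 a_0 = 0  ->  2 a_2 = -2 a_0 = 2  ->  a_2 = 1
  x^1: 6 a_3 + 4 a_1 + 2 a_0 = 0  ->  6 a_3 = -4 a_1 - 2 a_0 = 2  ->  a_3 = 1/3
  x^2: 12 a_4 + 6 a_2 + 2 a_1 = 0  ->  12 a_4 = -6 a_2 - 2 a_1 = -6  ->  a_4 = -1/2
  x^3: 20 a_5 + 8 a_3 + 2 a_2 = 0  ->  20 a_5 = -8 a_3 - 2 a_2 = -14/3  ->  a_5 = -7/30
Truncated series: y(x) = -1 + x^2 + (1/3) x^3 - (1/2) x^4 - (7/30) x^5 + O(x^6).

a_0 = -1; a_1 = 0; a_2 = 1; a_3 = 1/3; a_4 = -1/2; a_5 = -7/30


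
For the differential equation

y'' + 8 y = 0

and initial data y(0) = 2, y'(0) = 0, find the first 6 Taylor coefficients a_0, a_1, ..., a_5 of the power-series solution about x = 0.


Ansatz: y(x) = sum_{n>=0} a_n x^n, so y'(x) = sum_{n>=1} n a_n x^(n-1) and y''(x) = sum_{n>=2} n(n-1) a_n x^(n-2).
Substitute into P(x) y'' + Q(x) y' + R(x) y = 0 with P(x) = 1, Q(x) = 0, R(x) = 8, and match powers of x.
Initial conditions: a_0 = 2, a_1 = 0.
Setting the coefficient of each power of x to zero and solving order by order (substituting the coefficients already found):
  x^0: 2 a_2 + 8 a_0 = 0  ->  2 a_2 = -8 a_0 = -16  ->  a_2 = -8
  x^1: 6 a_3 + 8 a_1 = 0  ->  6 a_3 = -8 a_1 = 0  ->  a_3 = 0
  x^2: 12 a_4 + 8 a_2 = 0  ->  12 a_4 = -8 a_2 = 64  ->  a_4 = 16/3
  x^3: 20 a_5 + 8 a_3 = 0  ->  20 a_5 = -8 a_3 = 0  ->  a_5 = 0
Truncated series: y(x) = 2 - 8 x^2 + (16/3) x^4 + O(x^6).

a_0 = 2; a_1 = 0; a_2 = -8; a_3 = 0; a_4 = 16/3; a_5 = 0


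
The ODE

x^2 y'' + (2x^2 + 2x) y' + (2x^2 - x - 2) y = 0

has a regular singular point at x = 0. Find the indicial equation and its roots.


Divide by x^2 to reach normal form y'' + P_1(x) y' + P_2(x) y = 0 with P_1(x) = 2 + 2/x and P_2(x) = 2 - 1/x - 2/x^2.
x = 0 is a singular point because the y'-coefficient 2 + 2/x has a pole at x = 0 and the y-coefficient 2 - 1/x - 2/x^2 has a pole at x = 0.
It is a regular singular point because x P_1(x) = p(x) = 2x + 2 and x^2 P_2(x) = q(x) = 2x^2 - x - 2 are polynomials, hence analytic at x = 0.
p(0) = 2,  q(0) = -2.
Indicial equation: r(r-1) + p(0) r + q(0) = 0, i.e. r^2 + (p(0) - 1) r + q(0) = 0, i.e. r^2 + 1 r - 2 = 0.
Discriminant: (1)^2 - 4(-2) = 9, so r = (-1 ± 3)/2.
Solving: r_1 = 1, r_2 = -2.

indicial: r^2 + 1 r - 2 = 0; roots r_1 = 1, r_2 = -2


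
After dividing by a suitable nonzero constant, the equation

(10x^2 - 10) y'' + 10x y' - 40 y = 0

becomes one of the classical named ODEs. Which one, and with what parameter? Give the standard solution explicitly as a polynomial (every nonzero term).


All three coefficients share the factor -10; dividing through by -10 gives  (1 - x^2) y'' - x y' + 4 y = 0.
This matches the Chebyshev equation (1 - x^2) y'' - x y' + n^2 y = 0 (note the -x y' term, not -2x y') with n^2 = 4, so n = 2; the polynomial solution is T_2(x).
With y = sum_k a_k x^k, matching x^k gives (k+2)(k+1) a_{k+2} = (k^2 - n^2) a_k = (k - 2)(k + 2) a_k. The right side vanishes at k = 2, so the series with the parity of 2 terminates at degree 2.
Standard normalization: leading coefficient of T_n is 2^(n-1), so a_2 = 2^1 = 2. Work downward with a_k = (k+1)(k+2) a_{k+2} / ((k - 2)(k + 2)):
  a_0 = (1)(2)(2) / ((0 - 2)(0 + 2)) = 4/(-4) = -1
Hence T_2(x) = 2 x^2 - 1.

T_2(x); series = 2 x^2 - 1


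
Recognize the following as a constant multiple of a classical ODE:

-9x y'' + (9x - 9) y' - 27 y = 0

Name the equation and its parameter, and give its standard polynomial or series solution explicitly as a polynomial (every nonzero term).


All three coefficients share the factor -9; dividing through by -9 gives  x y'' + (1 - x) y' + 3 y = 0.
This matches the Laguerre equation x y'' + (1 - x) y' + n y = 0 with n = 3; the polynomial solution is L_3(x).
With y = sum_k a_k x^k, matching x^k gives (k+1)k a_{k+1} + (k+1) a_{k+1} - k a_k + n a_k = 0, i.e. (k+1)^2 a_{k+1} = (k - n) a_k = (k - 3) a_k. The right side vanishes at k = 3, so the series terminates at degree 3.
Standard normalization L_n(0) = 1 gives a_0 = 1. Work upward with a_{k+1} = (k - 3) a_k / (k+1)^2:
  a_1 = (0 - 3)(1) / 1^2 = -3/1 = -3
  a_2 = (1 - 3)(-3) / 2^2 = 6/4 = 3/2
  a_3 = (2 - 3)(3/2) / 3^2 = (-3/2)/9 = -1/6
Hence L_3(x) = -x^3/6 + 3 x^2/2 - 3 x + 1.

L_3(x); series = -x^3/6 + 3 x^2/2 - 3 x + 1


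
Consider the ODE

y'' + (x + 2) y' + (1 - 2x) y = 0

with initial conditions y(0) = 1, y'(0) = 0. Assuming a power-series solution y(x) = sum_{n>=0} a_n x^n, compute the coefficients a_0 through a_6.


Ansatz: y(x) = sum_{n>=0} a_n x^n, so y'(x) = sum_{n>=1} n a_n x^(n-1) and y''(x) = sum_{n>=2} n(n-1) a_n x^(n-2).
Substitute into P(x) y'' + Q(x) y' + R(x) y = 0 with P(x) = 1, Q(x) = x + 2, R(x) = 1 - 2x, and match powers of x.
Initial conditions: a_0 = 1, a_1 = 0.
Setting the coefficient of each power of x to zero and solving order by order (substituting the coefficients already found):
  x^0: 2 a_2 + 2 a_1 + a_0 = 0  ->  2 a_2 = -2 a_1 - a_0 = -1  ->  a_2 = -1/2
  x^1: 6 a_3 + 4 a_2 + 2 a_1 - 2 a_0 = 0  ->  6 a_3 = -4 a_2 - 2 a_1 + 2 a_0 = 4  ->  a_3 = 2/3
  x^2: 12 a_4 + 6 a_3 + 3 a_2 - 2 a_1 = 0  ->  12 a_4 = -6 a_3 - 3 a_2 + 2 a_1 = -5/2  ->  a_4 = -5/24
  x^3: 20 a_5 + 8 a_4 + 4 a_3 - 2 a_2 = 0  ->  20 a_5 = -8 a_4 - 4 a_3 + 2 a_2 = -2  ->  a_5 = -1/10
  x^4: 30 a_6 + 10 a_5 + 5 a_4 - 2 a_3 = 0  ->  30 a_6 = -10 a_5 - 5 a_4 + 2 a_3 = 27/8  ->  a_6 = 9/80
Truncated series: y(x) = 1 - (1/2) x^2 + (2/3) x^3 - (5/24) x^4 - (1/10) x^5 + (9/80) x^6 + O(x^7).

a_0 = 1; a_1 = 0; a_2 = -1/2; a_3 = 2/3; a_4 = -5/24; a_5 = -1/10; a_6 = 9/80


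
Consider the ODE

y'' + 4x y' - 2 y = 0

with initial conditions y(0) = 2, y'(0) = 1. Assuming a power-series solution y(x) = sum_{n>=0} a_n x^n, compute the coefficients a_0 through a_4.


Ansatz: y(x) = sum_{n>=0} a_n x^n, so y'(x) = sum_{n>=1} n a_n x^(n-1) and y''(x) = sum_{n>=2} n(n-1) a_n x^(n-2).
Substitute into P(x) y'' + Q(x) y' + R(x) y = 0 with P(x) = 1, Q(x) = 4x, R(x) = -2, and match powers of x.
Initial conditions: a_0 = 2, a_1 = 1.
Setting the coefficient of each power of x to zero and solving order by order (substituting the coefficients already found):
  x^0: 2 a_2 - 2 a_0 = 0  ->  2 a_2 = 2 a_0 = 4  ->  a_2 = 2
  x^1: 6 a_3 + 2 a_1 = 0  ->  6 a_3 = -2 a_1 = -2  ->  a_3 = -1/3
  x^2: 12 a_4 + 6 a_2 = 0  ->  12 a_4 = -6 a_2 = -12  ->  a_4 = -1
Truncated series: y(x) = 2 + x + 2 x^2 - (1/3) x^3 - x^4 + O(x^5).

a_0 = 2; a_1 = 1; a_2 = 2; a_3 = -1/3; a_4 = -1


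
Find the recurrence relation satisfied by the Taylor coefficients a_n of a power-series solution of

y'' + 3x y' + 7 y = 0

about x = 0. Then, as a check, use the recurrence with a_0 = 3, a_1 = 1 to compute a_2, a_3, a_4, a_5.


Substitute y = sum_n a_n x^n.
y''(x) has coefficient (n+2)(n+1) a_{n+2} at x^n;
3 x y'(x) has coefficient 3 n a_n at x^n (shift);
7 y(x) has coefficient 7 a_n at x^n.
Matching x^n: (n+2)(n+1) a_{n+2} + (3n + 7) a_n = 0.
Thus a_{n+2} = (-3n - 7) / ((n+1)(n+2)) * a_n.

Check with a_0 = 3, a_1 = 1 (apply the recurrence for n = 0, 1, 2, 3): a_0 = 3, a_1 = 1, a_2 = -21/2, a_3 = -5/3, a_4 = 91/8, a_5 = 4/3.

a_(n+2) = (-3n - 7) / ((n+1)(n+2)) * a_n; check: a_0 = 3, a_1 = 1, a_2 = -21/2, a_3 = -5/3, a_4 = 91/8, a_5 = 4/3


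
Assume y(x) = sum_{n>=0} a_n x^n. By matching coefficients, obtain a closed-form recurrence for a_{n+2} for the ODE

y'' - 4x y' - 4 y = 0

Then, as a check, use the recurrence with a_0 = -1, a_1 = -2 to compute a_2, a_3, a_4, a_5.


Substitute y = sum_n a_n x^n.
y''(x) has coefficient (n+2)(n+1) a_{n+2} at x^n;
-4 x y'(x) has coefficient -4 n a_n at x^n (shift);
-4 y(x) has coefficient -4 a_n at x^n.
Matching x^n: (n+2)(n+1) a_{n+2} + (-4n - 4) a_n = 0.
Thus a_{n+2} = (4n + 4) / ((n+1)(n+2)) * a_n.

Check with a_0 = -1, a_1 = -2 (apply the recurrence for n = 0, 1, 2, 3): a_0 = -1, a_1 = -2, a_2 = -2, a_3 = -8/3, a_4 = -2, a_5 = -32/15.

a_(n+2) = (4n + 4) / ((n+1)(n+2)) * a_n; check: a_0 = -1, a_1 = -2, a_2 = -2, a_3 = -8/3, a_4 = -2, a_5 = -32/15


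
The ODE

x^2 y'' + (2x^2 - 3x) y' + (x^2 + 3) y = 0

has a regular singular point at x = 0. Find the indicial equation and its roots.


Divide by x^2 to reach normal form y'' + P_1(x) y' + P_2(x) y = 0 with P_1(x) = 2 - 3/x and P_2(x) = 1 + 3/x^2.
x = 0 is a singular point because the y'-coefficient 2 - 3/x has a pole at x = 0 and the y-coefficient 1 + 3/x^2 has a pole at x = 0.
It is a regular singular point because x P_1(x) = p(x) = 2x - 3 and x^2 P_2(x) = q(x) = x^2 + 3 are polynomials, hence analytic at x = 0.
p(0) = -3,  q(0) = 3.
Indicial equation: r(r-1) + p(0) r + q(0) = 0, i.e. r^2 + (p(0) - 1) r + q(0) = 0, i.e. r^2 - 4 r + 3 = 0.
Discriminant: (-4)^2 - 4(3) = 4, so r = (4 ± 2)/2.
Solving: r_1 = 3, r_2 = 1.

indicial: r^2 - 4 r + 3 = 0; roots r_1 = 3, r_2 = 1


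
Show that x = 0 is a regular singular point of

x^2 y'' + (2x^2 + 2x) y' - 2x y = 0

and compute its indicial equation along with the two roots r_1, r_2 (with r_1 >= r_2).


Divide by x^2 to reach normal form y'' + P_1(x) y' + P_2(x) y = 0 with P_1(x) = 2 + 2/x and P_2(x) = -2/x.
x = 0 is a singular point because the y'-coefficient 2 + 2/x has a pole at x = 0 and the y-coefficient -2/x has a pole at x = 0.
It is a regular singular point because x P_1(x) = p(x) = 2x + 2 and x^2 P_2(x) = q(x) = -2x are polynomials, hence analytic at x = 0.
p(0) = 2,  q(0) = 0.
Indicial equation: r(r-1) + p(0) r + q(0) = 0, i.e. r^2 + (p(0) - 1) r + q(0) = 0, i.e. r^2 + 1 r = 0.
Discriminant: (1)^2 - 4(0) = 1, so r = (-1 ± 1)/2.
Solving: r_1 = 0, r_2 = -1.

indicial: r^2 + 1 r = 0; roots r_1 = 0, r_2 = -1


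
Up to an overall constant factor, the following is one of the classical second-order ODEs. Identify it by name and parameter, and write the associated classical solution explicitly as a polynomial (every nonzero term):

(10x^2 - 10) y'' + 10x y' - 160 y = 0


All three coefficients share the factor -10; dividing through by -10 gives  (1 - x^2) y'' - x y' + 16 y = 0.
This matches the Chebyshev equation (1 - x^2) y'' - x y' + n^2 y = 0 (note the -x y' term, not -2x y') with n^2 = 16, so n = 4; the polynomial solution is T_4(x).
With y = sum_k a_k x^k, matching x^k gives (k+2)(k+1) a_{k+2} = (k^2 - n^2) a_k = (k - 4)(k + 4) a_k. The right side vanishes at k = 4, so the series with the parity of 4 terminates at degree 4.
Standard normalization: leading coefficient of T_n is 2^(n-1), so a_4 = 2^3 = 8. Work downward with a_k = (k+1)(k+2) a_{k+2} / ((k - 4)(k + 4)):
  a_2 = (3)(4)(8) / ((2 - 4)(2 + 4)) = 96/(-12) = -8
  a_0 = (1)(2)(-8) / ((0 - 4)(0 + 4)) = -16/(-16) = 1
Hence T_4(x) = 8 x^4 - 8 x^2 + 1.

T_4(x); series = 8 x^4 - 8 x^2 + 1
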